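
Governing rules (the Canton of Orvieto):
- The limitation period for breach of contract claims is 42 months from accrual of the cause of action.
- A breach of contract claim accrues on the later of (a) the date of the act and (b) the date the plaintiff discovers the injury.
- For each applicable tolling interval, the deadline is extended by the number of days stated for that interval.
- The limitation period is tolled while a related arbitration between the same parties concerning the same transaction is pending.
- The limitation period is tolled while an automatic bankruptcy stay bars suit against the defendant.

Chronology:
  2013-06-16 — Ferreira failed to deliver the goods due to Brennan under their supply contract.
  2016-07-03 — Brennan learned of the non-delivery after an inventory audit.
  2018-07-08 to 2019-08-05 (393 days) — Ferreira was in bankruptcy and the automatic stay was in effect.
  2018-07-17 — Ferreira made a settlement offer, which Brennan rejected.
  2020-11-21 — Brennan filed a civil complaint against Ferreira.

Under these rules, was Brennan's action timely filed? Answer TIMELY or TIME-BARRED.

TIMELY

The claim accrued on 2016-07-03 — the later of the 2013-06-16 act and the 2016-07-03 discovery.
42 months from 2016-07-03 is 2020-01-03.
The automatic bankruptcy stay from 2018-07-08 to 2019-08-05 tolled the period for 393 days, extending the deadline to 2021-01-30.
Nothing else in the chronology tolls or restarts the period.
The 2020-11-21 filing precedes the 2021-01-30 deadline; the claim is timely.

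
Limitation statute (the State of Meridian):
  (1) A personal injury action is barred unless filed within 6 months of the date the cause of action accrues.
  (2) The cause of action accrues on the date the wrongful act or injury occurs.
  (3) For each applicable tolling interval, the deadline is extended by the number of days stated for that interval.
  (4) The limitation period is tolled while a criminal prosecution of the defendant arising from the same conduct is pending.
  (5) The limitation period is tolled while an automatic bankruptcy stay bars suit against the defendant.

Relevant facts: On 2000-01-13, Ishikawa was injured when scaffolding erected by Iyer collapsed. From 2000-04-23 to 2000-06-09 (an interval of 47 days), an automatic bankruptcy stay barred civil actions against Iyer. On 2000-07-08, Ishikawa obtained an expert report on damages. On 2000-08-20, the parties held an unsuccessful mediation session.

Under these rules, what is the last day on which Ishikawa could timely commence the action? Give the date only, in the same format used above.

2000-08-29

The cause of action accrued on 2000-01-13, the date of the act.
Adding the 6 months base period to 2000-01-13 gives a deadline of 2000-07-13, before any tolling.
The period was tolled for 47 days by the automatic bankruptcy stay (2000-04-23 to 2000-06-09), pushing the deadline to 2000-08-29.
None of the other events listed affects the running of the period under the stated rules.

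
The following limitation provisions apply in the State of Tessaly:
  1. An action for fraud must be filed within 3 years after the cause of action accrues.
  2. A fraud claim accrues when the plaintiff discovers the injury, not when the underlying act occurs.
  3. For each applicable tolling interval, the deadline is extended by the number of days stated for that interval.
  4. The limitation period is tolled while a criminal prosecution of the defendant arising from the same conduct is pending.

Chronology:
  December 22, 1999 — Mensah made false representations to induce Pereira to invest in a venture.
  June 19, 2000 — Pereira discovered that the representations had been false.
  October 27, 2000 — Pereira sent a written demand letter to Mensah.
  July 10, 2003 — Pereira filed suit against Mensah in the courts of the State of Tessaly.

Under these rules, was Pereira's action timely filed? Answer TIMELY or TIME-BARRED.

TIME-BARRED

Accrual is tied to discovery, so the period began on June 19, 2000 rather than on December 22, 1999 when the act occurred.
3 years from June 19, 2000 is June 19, 2003.
The other events in the timeline have no effect on the limitation period under the stated rules.
The July 10, 2003 filing falls after the June 19, 2003 deadline; the claim is time-barred.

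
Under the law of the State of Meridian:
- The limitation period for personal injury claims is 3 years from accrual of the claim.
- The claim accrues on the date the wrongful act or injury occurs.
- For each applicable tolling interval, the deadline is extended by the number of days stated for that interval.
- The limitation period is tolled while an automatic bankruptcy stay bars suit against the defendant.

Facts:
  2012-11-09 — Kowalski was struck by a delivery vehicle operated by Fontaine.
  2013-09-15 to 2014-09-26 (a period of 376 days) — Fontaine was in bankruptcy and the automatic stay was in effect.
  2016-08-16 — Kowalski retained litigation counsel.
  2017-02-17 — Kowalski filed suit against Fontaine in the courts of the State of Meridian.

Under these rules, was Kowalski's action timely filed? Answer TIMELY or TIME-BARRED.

The claim accrued on 2012-11-09, when the wrongful act occurred.
Adding the 3 years base period to 2012-11-09 gives a deadline of 2015-11-09, before any tolling.
Because the automatic bankruptcy stay ran from 2013-09-15 to 2014-09-26, the deadline is extended by 376 days to 2016-11-19.
The other events in the timeline have no effect on the limitation period under the stated rules.
Kowalski filed on 2017-02-17, after the 2016-11-19 deadline, so the action is time-barred.

TIME-BARRED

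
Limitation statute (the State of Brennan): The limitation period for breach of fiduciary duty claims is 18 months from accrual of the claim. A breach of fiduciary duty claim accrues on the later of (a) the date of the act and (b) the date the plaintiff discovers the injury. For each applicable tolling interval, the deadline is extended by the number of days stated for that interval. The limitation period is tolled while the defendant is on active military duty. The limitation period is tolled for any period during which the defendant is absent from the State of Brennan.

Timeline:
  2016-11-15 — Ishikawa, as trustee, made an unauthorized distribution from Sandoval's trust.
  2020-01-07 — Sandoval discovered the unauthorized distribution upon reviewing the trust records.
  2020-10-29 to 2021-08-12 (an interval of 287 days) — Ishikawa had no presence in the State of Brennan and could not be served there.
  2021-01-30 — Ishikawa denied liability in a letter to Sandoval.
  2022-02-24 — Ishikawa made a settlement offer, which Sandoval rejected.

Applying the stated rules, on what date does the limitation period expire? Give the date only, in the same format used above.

2022-04-20

Because discovery on 2020-01-07 post-dates the 2016-11-15 act, accrual under the later-of rule falls on 2020-01-07.
The untolled deadline — 18 months after 2020-01-07 — is 2021-07-07.
Because the defendant's absence from the jurisdiction ran from 2020-10-29 to 2021-08-12, the deadline is extended by 287 days to 2022-04-20.
None of the other events listed affects the running of the period under the stated rules.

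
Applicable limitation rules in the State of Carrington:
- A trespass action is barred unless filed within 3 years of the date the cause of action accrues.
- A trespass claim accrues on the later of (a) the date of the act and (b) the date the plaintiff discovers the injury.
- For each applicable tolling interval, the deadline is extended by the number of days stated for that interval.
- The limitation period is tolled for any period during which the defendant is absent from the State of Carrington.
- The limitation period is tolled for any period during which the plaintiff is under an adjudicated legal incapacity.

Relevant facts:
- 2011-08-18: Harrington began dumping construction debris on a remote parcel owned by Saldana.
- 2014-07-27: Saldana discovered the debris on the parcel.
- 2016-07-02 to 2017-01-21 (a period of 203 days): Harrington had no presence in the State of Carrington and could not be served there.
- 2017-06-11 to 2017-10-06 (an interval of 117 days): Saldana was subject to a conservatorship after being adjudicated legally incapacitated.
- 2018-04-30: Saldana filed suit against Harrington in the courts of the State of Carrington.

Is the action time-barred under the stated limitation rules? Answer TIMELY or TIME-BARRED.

Taking the later of the act (2011-08-18) and discovery (2014-07-27), the claim accrued on 2014-07-27.
3 years from 2014-07-27 is 2017-07-27.
The period was tolled for 203 days by the defendant's absence from the jurisdiction (2016-07-02 to 2017-01-21), pushing the deadline to 2018-02-15.
The plaintiff's legal incapacity from 2017-06-11 to 2017-10-06 tolled the period for 117 days, extending the deadline to 2018-06-12.
Filing on 2018-04-30 beat the 2018-06-12 deadline — the action is timely.

TIMELY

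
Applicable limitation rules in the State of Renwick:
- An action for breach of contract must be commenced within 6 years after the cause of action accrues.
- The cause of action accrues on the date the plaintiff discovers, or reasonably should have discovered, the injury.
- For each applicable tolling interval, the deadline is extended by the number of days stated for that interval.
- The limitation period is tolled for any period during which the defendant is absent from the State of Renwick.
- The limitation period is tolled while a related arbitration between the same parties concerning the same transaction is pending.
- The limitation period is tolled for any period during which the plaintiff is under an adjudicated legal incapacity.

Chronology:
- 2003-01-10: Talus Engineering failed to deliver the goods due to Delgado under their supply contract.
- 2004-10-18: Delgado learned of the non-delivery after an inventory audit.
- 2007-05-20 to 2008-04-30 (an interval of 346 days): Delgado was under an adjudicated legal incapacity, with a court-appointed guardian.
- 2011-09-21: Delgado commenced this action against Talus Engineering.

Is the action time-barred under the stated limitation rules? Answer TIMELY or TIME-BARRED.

TIMELY

Accrual is tied to discovery, so the period began on 2004-10-18 rather than on 2003-01-10 when the act occurred.
Adding the 6 years base period to 2004-10-18 gives a deadline of 2010-10-18, before any tolling.
The period was tolled for 346 days by the plaintiff's legal incapacity (2007-05-20 to 2008-04-30), pushing the deadline to 2011-09-29.
The 2011-09-21 filing precedes the 2011-09-29 deadline; the claim is timely.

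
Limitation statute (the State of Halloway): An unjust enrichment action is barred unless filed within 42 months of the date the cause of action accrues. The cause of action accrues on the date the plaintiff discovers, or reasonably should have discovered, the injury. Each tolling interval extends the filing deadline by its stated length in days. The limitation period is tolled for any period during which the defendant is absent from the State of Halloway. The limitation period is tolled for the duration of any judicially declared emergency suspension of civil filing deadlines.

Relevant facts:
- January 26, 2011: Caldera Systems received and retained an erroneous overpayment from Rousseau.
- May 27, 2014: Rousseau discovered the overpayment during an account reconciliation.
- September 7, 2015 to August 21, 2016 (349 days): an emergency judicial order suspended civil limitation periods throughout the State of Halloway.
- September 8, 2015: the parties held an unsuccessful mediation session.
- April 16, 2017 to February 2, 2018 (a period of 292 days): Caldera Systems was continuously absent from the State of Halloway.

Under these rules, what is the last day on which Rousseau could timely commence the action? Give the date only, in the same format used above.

August 30, 2019

Accrual is tied to discovery, so the period began on May 27, 2014 rather than on January 26, 2011 when the act occurred.
42 months from May 27, 2014 is November 27, 2017.
The emergency suspension of filing deadlines from September 7, 2015 to August 21, 2016 tolled the period for 349 days, extending the deadline to November 11, 2018.
Because the defendant's absence from the jurisdiction ran from April 16, 2017 to February 2, 2018, the deadline is extended by 292 days to August 30, 2019.
None of the other events listed affects the running of the period under the stated rules.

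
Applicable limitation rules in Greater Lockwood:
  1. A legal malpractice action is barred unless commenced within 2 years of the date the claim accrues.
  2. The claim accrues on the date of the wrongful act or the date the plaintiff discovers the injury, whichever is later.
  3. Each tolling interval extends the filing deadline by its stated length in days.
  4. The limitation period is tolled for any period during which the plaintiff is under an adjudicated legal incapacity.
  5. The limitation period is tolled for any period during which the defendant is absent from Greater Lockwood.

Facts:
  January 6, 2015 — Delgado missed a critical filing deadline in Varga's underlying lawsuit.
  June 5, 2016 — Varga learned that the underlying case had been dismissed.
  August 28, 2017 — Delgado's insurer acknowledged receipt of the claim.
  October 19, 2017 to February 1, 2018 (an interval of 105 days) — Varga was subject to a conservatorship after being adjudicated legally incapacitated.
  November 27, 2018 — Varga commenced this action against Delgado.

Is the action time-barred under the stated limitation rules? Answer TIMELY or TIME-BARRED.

TIME-BARRED

Because discovery on June 5, 2016 post-dates the January 6, 2015 act, accrual under the later-of rule falls on June 5, 2016.
Adding the 2 years base period to June 5, 2016 gives a deadline of June 5, 2018, before any tolling.
Because the plaintiff's legal incapacity ran from October 19, 2017 to February 1, 2018, the deadline is extended by 105 days to September 18, 2018.
None of the other events listed affects the running of the period under the stated rules.
The November 27, 2018 filing falls after the September 18, 2018 deadline; the claim is time-barred.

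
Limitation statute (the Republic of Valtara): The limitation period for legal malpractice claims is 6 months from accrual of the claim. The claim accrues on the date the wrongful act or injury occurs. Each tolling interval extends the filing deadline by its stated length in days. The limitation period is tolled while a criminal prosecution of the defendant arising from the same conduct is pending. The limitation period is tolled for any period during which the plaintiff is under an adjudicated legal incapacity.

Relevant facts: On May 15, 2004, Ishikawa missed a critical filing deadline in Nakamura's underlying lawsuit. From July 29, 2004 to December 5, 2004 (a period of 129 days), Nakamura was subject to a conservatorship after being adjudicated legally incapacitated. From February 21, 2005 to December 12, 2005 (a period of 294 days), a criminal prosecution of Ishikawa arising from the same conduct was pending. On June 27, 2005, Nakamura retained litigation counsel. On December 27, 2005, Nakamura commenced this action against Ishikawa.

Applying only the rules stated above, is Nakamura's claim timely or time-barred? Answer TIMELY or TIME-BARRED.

TIMELY

The claim accrued on May 15, 2004, when the wrongful act occurred.
Adding the 6 months base period to May 15, 2004 gives a deadline of November 15, 2004, before any tolling.
The plaintiff's legal incapacity from July 29, 2004 to December 5, 2004 tolled the period for 129 days, extending the deadline to March 24, 2005.
Because the pending criminal prosecution ran from February 21, 2005 to December 12, 2005, the deadline is extended by 294 days to January 12, 2006.
Nothing else in the chronology tolls or restarts the period.
Filing on December 27, 2005 beat the January 12, 2006 deadline — the action is timely.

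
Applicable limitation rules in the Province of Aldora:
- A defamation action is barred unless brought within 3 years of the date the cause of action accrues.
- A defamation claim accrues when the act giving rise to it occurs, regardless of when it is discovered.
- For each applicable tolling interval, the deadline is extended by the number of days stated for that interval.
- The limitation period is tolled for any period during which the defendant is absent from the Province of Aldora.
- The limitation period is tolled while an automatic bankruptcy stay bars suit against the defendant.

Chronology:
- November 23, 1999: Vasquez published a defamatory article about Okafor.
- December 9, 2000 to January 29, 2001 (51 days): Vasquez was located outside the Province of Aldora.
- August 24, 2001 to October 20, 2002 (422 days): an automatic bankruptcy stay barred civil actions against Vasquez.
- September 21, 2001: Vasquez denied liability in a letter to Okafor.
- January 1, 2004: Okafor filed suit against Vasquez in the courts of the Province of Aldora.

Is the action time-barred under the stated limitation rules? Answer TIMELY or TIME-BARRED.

The claim accrued on November 23, 1999, when the wrongful act occurred.
Adding the 3 years base period to November 23, 1999 gives a deadline of November 23, 2002, before any tolling.
Because the defendant's absence from the jurisdiction ran from December 9, 2000 to January 29, 2001, the deadline is extended by 51 days to January 13, 2003.
The period was tolled for 422 days by the automatic bankruptcy stay (August 24, 2001 to October 20, 2002), pushing the deadline to March 10, 2004.
The other events in the timeline have no effect on the limitation period under the stated rules.
Okafor filed on January 1, 2004, before the March 10, 2004 deadline, so the action is timely.

TIMELY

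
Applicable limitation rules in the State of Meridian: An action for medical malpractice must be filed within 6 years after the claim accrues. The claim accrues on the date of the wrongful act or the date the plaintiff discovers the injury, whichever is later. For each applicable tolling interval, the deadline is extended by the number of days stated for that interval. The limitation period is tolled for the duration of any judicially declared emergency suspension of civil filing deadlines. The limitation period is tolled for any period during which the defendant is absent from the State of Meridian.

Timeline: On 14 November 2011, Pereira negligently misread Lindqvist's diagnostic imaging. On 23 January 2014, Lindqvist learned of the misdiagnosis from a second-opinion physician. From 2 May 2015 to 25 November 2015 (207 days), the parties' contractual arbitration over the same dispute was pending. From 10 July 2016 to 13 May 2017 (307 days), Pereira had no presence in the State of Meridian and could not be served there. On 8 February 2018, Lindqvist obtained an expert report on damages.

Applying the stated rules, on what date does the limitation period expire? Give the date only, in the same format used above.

The claim accrued on 23 January 2014 — the later of the 14 November 2011 act and the 23 January 2014 discovery.
6 years from 23 January 2014 is 23 January 2020.
The period was tolled for 307 days by the defendant's absence from the jurisdiction (10 July 2016 to 13 May 2017), pushing the deadline to 25 November 2020.
No stated provision tolls the period for a pending arbitration, so the interval from 2 May 2015 to 25 November 2015 has no effect on the deadline.
Nothing else in the chronology tolls or restarts the period.

25 November 2020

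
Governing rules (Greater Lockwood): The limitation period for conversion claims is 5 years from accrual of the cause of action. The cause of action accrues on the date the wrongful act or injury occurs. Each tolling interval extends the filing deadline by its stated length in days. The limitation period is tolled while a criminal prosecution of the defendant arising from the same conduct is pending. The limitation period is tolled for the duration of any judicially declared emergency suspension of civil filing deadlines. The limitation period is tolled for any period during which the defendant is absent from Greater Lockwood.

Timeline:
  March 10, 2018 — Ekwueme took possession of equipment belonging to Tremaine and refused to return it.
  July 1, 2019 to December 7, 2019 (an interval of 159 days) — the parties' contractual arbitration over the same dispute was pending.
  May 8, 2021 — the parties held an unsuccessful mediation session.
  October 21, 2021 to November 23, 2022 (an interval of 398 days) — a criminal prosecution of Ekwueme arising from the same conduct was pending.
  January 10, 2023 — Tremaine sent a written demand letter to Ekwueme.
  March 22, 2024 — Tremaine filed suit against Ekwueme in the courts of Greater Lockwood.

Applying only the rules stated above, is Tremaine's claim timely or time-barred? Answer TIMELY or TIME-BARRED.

The cause of action accrued on March 10, 2018, the date of the act.
Adding the 5 years base period to March 10, 2018 gives a deadline of March 10, 2023, before any tolling.
Because the pending criminal prosecution ran from October 21, 2021 to November 23, 2022, the deadline is extended by 398 days to April 11, 2024.
Although a pending arbitration ran from July 1, 2019 to December 7, 2019, the stated rules do not make that a tolling event, so it is disregarded.
Nothing else in the chronology tolls or restarts the period.
Filing on March 22, 2024 beat the April 11, 2024 deadline — the action is timely.

TIMELY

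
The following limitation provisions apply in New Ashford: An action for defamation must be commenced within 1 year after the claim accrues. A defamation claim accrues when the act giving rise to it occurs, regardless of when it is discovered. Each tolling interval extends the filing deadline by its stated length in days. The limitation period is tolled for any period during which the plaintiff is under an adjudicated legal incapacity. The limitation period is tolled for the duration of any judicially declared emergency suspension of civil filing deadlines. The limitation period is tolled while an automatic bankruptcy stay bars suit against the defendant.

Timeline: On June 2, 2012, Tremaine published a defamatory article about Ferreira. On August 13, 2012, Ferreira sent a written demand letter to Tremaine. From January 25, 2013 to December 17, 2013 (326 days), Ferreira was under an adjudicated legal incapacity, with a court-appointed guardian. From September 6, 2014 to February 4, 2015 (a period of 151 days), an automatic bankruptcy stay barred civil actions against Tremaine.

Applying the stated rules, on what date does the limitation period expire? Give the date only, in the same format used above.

The claim accrued on June 2, 2012, when the wrongful act occurred.
Adding the 1 year base period to June 2, 2012 gives a deadline of June 2, 2013, before any tolling.
The plaintiff's legal incapacity from January 25, 2013 to December 17, 2013 tolled the period for 326 days, extending the deadline to April 24, 2014.
The automatic bankruptcy stay from September 6, 2014 to February 4, 2015 began after the period had already run on April 24, 2014, so it has no tolling effect.
The other events in the timeline have no effect on the limitation period under the stated rules.

April 24, 2014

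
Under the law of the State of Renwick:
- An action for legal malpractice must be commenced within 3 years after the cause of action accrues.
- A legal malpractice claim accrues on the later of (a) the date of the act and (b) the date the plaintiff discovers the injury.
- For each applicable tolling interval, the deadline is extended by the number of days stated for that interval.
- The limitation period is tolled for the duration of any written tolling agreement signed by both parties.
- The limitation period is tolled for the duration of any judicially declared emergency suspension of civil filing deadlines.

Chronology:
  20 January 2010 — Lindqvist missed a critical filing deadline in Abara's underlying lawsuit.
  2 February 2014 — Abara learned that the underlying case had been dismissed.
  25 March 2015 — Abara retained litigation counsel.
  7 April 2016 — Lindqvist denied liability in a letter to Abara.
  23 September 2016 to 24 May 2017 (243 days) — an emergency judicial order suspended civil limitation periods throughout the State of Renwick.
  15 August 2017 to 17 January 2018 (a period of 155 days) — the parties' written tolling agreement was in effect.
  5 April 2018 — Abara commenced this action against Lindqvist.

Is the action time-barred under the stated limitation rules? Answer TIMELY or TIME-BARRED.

TIME-BARRED

Because discovery on 2 February 2014 post-dates the 20 January 2010 act, accrual under the later-of rule falls on 2 February 2014.
3 years from 2 February 2014 is 2 February 2017.
The period was tolled for 243 days by the emergency suspension of filing deadlines (23 September 2016 to 24 May 2017), pushing the deadline to 3 October 2017.
The period was tolled for 155 days by the written tolling agreement (15 August 2017 to 17 January 2018), pushing the deadline to 7 March 2018.
The other events in the timeline have no effect on the limitation period under the stated rules.
The 5 April 2018 filing falls after the 7 March 2018 deadline; the claim is time-barred.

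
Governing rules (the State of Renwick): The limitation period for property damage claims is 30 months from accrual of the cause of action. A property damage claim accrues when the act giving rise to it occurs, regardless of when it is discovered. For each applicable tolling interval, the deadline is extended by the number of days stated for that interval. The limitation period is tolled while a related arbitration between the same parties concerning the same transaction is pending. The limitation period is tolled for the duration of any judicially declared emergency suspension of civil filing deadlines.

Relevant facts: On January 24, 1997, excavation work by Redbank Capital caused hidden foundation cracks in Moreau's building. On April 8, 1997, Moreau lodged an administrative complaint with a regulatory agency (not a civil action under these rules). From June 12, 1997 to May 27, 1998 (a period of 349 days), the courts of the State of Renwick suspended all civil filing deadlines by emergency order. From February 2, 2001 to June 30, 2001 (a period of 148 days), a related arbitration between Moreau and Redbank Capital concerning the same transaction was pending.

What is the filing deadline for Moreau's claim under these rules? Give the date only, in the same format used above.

July 7, 2000

The limitation period began to run on January 24, 1997.
30 months from January 24, 1997 is July 24, 1999.
The emergency suspension of filing deadlines from June 12, 1997 to May 27, 1998 tolled the period for 349 days, extending the deadline to July 7, 2000.
By the time the pending related arbitration began on February 2, 2001, the limitation period had already expired on July 7, 2000; that interval cannot revive it.
The other events in the timeline have no effect on the limitation period under the stated rules.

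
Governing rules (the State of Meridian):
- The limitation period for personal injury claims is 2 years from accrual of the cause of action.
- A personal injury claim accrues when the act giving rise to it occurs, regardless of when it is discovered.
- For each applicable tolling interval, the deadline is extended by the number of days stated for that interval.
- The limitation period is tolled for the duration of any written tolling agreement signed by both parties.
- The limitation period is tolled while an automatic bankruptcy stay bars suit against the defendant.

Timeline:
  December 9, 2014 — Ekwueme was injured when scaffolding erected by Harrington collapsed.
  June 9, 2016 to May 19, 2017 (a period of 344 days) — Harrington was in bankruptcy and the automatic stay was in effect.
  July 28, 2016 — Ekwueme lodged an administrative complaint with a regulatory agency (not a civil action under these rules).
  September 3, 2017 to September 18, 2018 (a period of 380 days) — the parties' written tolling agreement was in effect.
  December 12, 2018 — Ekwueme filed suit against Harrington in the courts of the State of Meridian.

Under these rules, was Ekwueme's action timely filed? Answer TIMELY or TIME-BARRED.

The limitation period began to run on December 9, 2014.
The untolled deadline — 2 years after December 9, 2014 — is December 9, 2016.
Because the automatic bankruptcy stay ran from June 9, 2016 to May 19, 2017, the deadline is extended by 344 days to November 18, 2017.
The period was tolled for 380 days by the written tolling agreement (September 3, 2017 to September 18, 2018), pushing the deadline to December 3, 2018.
The other events in the timeline have no effect on the limitation period under the stated rules.
Filing on December 12, 2018 missed the December 3, 2018 deadline — the action is time-barred.

TIME-BARRED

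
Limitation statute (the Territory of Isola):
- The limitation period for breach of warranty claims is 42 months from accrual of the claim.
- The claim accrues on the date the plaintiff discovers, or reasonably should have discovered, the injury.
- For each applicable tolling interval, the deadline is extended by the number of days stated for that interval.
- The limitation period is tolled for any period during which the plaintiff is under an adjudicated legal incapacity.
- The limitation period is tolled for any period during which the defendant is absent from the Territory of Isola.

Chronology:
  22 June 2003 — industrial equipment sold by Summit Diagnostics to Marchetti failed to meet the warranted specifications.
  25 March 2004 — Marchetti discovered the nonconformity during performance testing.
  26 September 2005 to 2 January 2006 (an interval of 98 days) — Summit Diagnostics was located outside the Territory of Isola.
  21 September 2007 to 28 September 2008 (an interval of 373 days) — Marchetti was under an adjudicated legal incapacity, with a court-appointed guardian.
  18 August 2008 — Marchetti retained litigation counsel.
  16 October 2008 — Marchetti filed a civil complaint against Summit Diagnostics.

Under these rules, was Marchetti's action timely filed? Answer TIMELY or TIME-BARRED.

TIMELY

The claim did not accrue until Marchetti discovered the injury on 25 March 2004; the 22 June 2003 act date does not start the clock under the stated rule.
42 months from 25 March 2004 is 25 September 2007.
The defendant's absence from the jurisdiction from 26 September 2005 to 2 January 2006 tolled the period for 98 days, extending the deadline to 1 January 2008.
The period was tolled for 373 days by the plaintiff's legal incapacity (21 September 2007 to 28 September 2008), pushing the deadline to 8 January 2009.
None of the other events listed affects the running of the period under the stated rules.
Marchetti filed on 16 October 2008, before the 8 January 2009 deadline, so the action is timely.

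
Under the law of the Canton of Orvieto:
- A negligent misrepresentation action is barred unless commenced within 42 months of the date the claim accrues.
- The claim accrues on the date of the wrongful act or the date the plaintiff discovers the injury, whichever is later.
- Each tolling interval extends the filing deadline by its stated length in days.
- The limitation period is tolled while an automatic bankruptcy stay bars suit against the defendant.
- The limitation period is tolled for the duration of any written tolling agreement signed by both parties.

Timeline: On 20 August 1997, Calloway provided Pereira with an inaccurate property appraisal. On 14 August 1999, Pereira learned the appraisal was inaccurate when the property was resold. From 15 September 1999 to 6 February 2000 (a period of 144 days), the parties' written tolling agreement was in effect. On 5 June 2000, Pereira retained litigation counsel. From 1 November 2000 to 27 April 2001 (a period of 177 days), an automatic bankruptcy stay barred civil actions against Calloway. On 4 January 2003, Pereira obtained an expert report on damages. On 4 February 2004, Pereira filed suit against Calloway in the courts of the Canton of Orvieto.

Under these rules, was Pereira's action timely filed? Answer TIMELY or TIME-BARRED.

The claim accrued on 14 August 1999 — the later of the 20 August 1997 act and the 14 August 1999 discovery.
The untolled deadline — 42 months after 14 August 1999 — is 14 February 2003.
Because the written tolling agreement ran from 15 September 1999 to 6 February 2000, the deadline is extended by 144 days to 8 July 2003.
Because the automatic bankruptcy stay ran from 1 November 2000 to 27 April 2001, the deadline is extended by 177 days to 1 January 2004.
The other events in the timeline have no effect on the limitation period under the stated rules.
The 4 February 2004 filing falls after the 1 January 2004 deadline; the claim is time-barred.

TIME-BARRED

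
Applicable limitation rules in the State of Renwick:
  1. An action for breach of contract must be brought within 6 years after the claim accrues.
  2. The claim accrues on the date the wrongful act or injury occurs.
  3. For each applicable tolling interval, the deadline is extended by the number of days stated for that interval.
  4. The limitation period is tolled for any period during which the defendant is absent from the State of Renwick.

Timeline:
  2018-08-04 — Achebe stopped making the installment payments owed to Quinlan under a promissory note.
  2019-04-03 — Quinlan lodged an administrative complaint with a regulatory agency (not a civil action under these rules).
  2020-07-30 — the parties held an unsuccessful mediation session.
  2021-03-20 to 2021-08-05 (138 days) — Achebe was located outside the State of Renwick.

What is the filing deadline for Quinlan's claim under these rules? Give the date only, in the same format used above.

The claim accrued on 2018-08-04, when the wrongful act occurred.
6 years from 2018-08-04 is 2024-08-04.
Because the defendant's absence from the jurisdiction ran from 2021-03-20 to 2021-08-05, the deadline is extended by 138 days to 2024-12-20.
None of the other events listed affects the running of the period under the stated rules.

2024-12-20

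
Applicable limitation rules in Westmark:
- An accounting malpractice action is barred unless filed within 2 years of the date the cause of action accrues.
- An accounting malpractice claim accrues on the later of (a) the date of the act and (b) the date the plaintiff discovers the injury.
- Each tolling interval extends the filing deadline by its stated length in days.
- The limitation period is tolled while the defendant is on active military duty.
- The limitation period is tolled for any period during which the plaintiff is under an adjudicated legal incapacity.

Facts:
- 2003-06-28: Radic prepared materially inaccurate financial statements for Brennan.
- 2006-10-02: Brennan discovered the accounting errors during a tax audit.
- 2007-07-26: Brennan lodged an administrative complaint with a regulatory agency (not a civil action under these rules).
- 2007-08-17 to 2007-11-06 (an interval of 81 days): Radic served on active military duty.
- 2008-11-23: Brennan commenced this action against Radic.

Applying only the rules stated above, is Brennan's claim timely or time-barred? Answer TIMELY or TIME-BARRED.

The claim accrued on 2006-10-02 — the later of the 2003-06-28 act and the 2006-10-02 discovery.
The untolled deadline — 2 years after 2006-10-02 — is 2008-10-02.
Because the defendant's active military service ran from 2007-08-17 to 2007-11-06, the deadline is extended by 81 days to 2008-12-22.
Nothing else in the chronology tolls or restarts the period.
Brennan filed on 2008-11-23, before the 2008-12-22 deadline, so the action is timely.

TIMELY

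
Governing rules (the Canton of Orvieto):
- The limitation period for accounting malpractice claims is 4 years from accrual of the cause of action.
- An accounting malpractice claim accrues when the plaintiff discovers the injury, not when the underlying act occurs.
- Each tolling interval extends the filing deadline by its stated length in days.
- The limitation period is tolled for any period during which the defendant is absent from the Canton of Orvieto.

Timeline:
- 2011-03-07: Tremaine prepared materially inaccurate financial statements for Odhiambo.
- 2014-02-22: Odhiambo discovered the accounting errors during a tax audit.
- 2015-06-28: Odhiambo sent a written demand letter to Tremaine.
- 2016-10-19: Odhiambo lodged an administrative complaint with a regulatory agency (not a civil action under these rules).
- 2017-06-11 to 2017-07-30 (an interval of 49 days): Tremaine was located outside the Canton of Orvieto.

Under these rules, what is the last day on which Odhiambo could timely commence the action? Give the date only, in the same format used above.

Accrual is tied to discovery, so the period began on 2014-02-22 rather than on 2011-03-07 when the act occurred.
Adding the 4 years base period to 2014-02-22 gives a deadline of 2018-02-22, before any tolling.
The defendant's absence from the jurisdiction from 2017-06-11 to 2017-07-30 tolled the period for 49 days, extending the deadline to 2018-04-12.
Nothing else in the chronology tolls or restarts the period.

2018-04-12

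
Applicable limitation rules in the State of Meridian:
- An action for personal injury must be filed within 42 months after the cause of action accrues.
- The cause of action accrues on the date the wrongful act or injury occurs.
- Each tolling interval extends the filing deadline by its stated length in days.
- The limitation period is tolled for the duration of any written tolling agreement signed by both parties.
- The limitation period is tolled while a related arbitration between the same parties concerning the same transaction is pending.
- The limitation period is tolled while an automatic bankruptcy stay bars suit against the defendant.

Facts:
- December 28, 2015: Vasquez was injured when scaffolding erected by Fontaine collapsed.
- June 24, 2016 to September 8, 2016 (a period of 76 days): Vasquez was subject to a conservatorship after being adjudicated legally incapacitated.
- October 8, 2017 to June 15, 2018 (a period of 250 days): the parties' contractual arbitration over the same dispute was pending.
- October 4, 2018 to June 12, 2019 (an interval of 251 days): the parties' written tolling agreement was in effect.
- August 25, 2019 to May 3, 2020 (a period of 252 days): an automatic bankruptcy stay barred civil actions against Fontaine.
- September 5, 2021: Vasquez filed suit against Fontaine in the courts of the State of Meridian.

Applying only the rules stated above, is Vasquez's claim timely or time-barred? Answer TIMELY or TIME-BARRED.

TIME-BARRED

The cause of action accrued on December 28, 2015, the date of the act.
42 months from December 28, 2015 is June 28, 2019.
The pending related arbitration from October 8, 2017 to June 15, 2018 tolled the period for 250 days, extending the deadline to March 4, 2020.
Because the written tolling agreement ran from October 4, 2018 to June 12, 2019, the deadline is extended by 251 days to November 10, 2020.
The period was tolled for 252 days by the automatic bankruptcy stay (August 25, 2019 to May 3, 2020), pushing the deadline to July 20, 2021.
No stated provision tolls the period for the plaintiff's incapacity, so the interval from June 24, 2016 to September 8, 2016 has no effect on the deadline.
Vasquez filed on September 5, 2021, after the July 20, 2021 deadline, so the action is time-barred.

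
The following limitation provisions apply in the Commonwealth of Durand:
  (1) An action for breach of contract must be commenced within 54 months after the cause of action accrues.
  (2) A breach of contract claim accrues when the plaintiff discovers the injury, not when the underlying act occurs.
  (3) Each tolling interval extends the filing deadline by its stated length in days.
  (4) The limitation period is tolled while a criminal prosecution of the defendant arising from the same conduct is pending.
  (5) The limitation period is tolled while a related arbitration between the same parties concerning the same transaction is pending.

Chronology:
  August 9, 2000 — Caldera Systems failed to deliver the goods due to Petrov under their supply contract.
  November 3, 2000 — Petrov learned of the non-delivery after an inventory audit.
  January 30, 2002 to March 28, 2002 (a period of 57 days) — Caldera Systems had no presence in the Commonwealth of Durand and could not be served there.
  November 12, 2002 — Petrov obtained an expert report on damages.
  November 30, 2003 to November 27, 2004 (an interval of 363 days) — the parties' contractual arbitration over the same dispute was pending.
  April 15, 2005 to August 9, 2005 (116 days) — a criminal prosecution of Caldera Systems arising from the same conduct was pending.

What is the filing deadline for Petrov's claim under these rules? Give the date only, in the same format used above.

August 25, 2006

Under the discovery rule, the claim accrued on November 3, 2000, when Petrov discovered the injury — not on the August 9, 2000 date of the underlying act.
Adding the 54 months base period to November 3, 2000 gives a deadline of May 3, 2005, before any tolling.
Because the pending related arbitration ran from November 30, 2003 to November 27, 2004, the deadline is extended by 363 days to May 1, 2006.
The period was tolled for 116 days by the pending criminal prosecution (April 15, 2005 to August 9, 2005), pushing the deadline to August 25, 2006.
Although the defendant's absence ran from January 30, 2002 to March 28, 2002, the stated rules do not make that a tolling event, so it is disregarded.
The other events in the timeline have no effect on the limitation period under the stated rules.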